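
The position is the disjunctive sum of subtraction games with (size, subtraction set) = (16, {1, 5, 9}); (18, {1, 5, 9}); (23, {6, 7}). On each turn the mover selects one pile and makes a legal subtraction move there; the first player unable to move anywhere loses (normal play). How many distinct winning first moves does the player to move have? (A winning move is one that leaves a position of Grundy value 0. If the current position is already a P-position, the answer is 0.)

8

Pile A, S = {1, 5, 9}:
G(0) = 0
G(1) = mex{0} = 1
G(2) = mex{1} = 0
G(3) = mex{0} = 1
G(4) = mex{1} = 0
G(5) = mex{0,0} = 1
G(6) = mex{1,1} = 0
G(7) = mex{0,0} = 1
G(8) = mex{1,1} = 0
G(9) = mex{0,0,0} = 1
G(10) = mex{1,1,1} = 0
G(11) = mex{0,0,0} = 1
G(12) = mex{1,1,1} = 0
G(13) = mex{0,0,0} = 1
G(14) = mex{1,1,1} = 0
G(15) = mex{0,0,0} = 1
G(16) = mex{1,1,1} = 0
G_A(16) = 0.
Pile B, S = {1, 5, 9}:
G(0) = 0
G(1) = mex{0} = 1
G(2) = mex{1} = 0
G(3) = mex{0} = 1
G(4) = mex{1} = 0
G(5) = mex{0,0} = 1
G(6) = mex{1,1} = 0
G(7) = mex{0,0} = 1
G(8) = mex{1,1} = 0
G(9) = mex{0,0,0} = 1
G(10) = mex{1,1,1} = 0
G(11) = mex{0,0,0} = 1
G(12) = mex{1,1,1} = 0
G(13) = mex{0,0,0} = 1
G(14) = mex{1,1,1} = 0
G(15) = mex{0,0,0} = 1
G(16) = mex{1,1,1} = 0
G(17) = mex{0,0,0} = 1
G(18) = mex{1,1,1} = 0
G_B(18) = 0.
Pile C, S = {6, 7}:
n :  0  1  2  3  4  5  6  7  8  9 10 11 12 13 14 15 16 17 18 19 20 21 22 23
G :  0  0  0  0  0  0  1  1  1  1  1  1  2  0  0  0  0  0  0  1  1  1  1  1
G_C(23) = 1.
Combined Grundy value = 0 ⊕ 0 ⊕ 1 = 1.
A winning move leaves total XOR = 0, i.e. changes one component's Grundy value g to g ⊕ X where X is the current total.
Pile A: need g' = 0⊕1 = 1. Options: 16−1→G=1, 16−5→G=1, 16−9→G=1. Hits: 3.
Pile B: need g' = 0⊕1 = 1. Options: 18−1→G=1, 18−5→G=1, 18−9→G=1. Hits: 3.
Pile C: need g' = 1⊕1 = 0. Options: 23−6→G=0, 23−7→G=0. Hits: 2.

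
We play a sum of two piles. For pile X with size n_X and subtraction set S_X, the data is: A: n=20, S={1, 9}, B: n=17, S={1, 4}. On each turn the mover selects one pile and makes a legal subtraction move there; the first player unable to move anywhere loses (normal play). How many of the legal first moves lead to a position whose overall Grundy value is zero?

0

Pile A, S = {1, 9}:
G(0) = 0
G(1) = mex{0} = 1
G(2) = mex{1} = 0
G(3) = mex{0} = 1
G(4) = mex{1} = 0
G(5) = mex{0} = 1
G(6) = mex{1} = 0
G(7) = mex{0} = 1
G(8) = mex{1} = 0
G(9) = mex{0,0} = 1
G(10) = mex{1,1} = 0
G(11) = mex{0,0} = 1
G(12) = mex{1,1} = 0
G(13) = mex{0,0} = 1
G(14) = mex{1,1} = 0
G(15) = mex{0,0} = 1
G(16) = mex{1,1} = 0
G(17) = mex{0,0} = 1
G(18) = mex{1,1} = 0
G(19) = mex{0,0} = 1
G(20) = mex{1,1} = 0
G_A(20) = 0.
Pile B, S = {1, 4}:
n :  0  1  2  3  4  5  6  7  8  9 10 11 12 13 14 15 16 17
G :  0  1  0  1  2  0  1  0  1  2  0  1  0  1  2  0  1  0
G_B(17) = 0.
Combined Grundy value = 0 ⊕ 0 = 0.
A winning move leaves total XOR = 0, i.e. changes one component's Grundy value g to g ⊕ X where X is the current total.
Pile A: target g' = 0⊕0 = 0, but every legal move changes the Grundy value (mex property), so 0 moves.
Pile B: target g' = 0⊕0 = 0, but every legal move changes the Grundy value (mex property), so 0 moves.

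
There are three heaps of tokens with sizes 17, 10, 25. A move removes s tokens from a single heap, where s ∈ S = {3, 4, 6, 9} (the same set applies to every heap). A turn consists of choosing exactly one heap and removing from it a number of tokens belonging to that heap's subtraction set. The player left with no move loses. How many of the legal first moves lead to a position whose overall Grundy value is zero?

3

All heaps use S = {3, 4, 6, 9}:
G(0) = 0
G(1) = mex{} = 0
G(2) = mex{} = 0
G(3) = mex{0} = 1
G(4) = mex{0,0} = 1
G(5) = mex{0,0} = 1
G(6) = mex{1,0,0} = 2
G(7) = mex{1,1,0} = 2
G(8) = mex{1,1,0} = 2
G(9) = mex{2,1,1,0} = 3
G(10) = mex{2,2,1,0} = 3
G(11) = mex{2,2,1,0} = 3
G(12) = mex{3,2,2,1} = 0
G(13) = mex{3,3,2,1} = 0
G(14) = mex{3,3,2,1} = 0
G(15) = mex{0,3,3,2} = 1
G(16) = mex{0,0,3,2} = 1
G(17) = mex{0,0,3,2} = 1
G(18) = mex{1,0,0,3} = 2
G(19) = mex{1,1,0,3} = 2
G(20) = mex{1,1,0,3} = 2
G(21) = mex{2,1,1,0} = 3
G(22) = mex{2,2,1,0} = 3
G(23) = mex{2,2,1,0} = 3
G(24) = mex{3,2,2,1} = 0
G(25) = mex{3,3,2,1} = 0
Heap A: G(17) = 1.
Heap B: G(10) = 3.
Heap C: G(25) = 0.
Combined Grundy value = 1 ⊕ 3 ⊕ 0 = 2.
A winning move leaves total XOR = 0, i.e. changes one component's Grundy value g to g ⊕ X where X is the current total.
Heap A: need g' = 1⊕2 = 3. Options: 17−3→G=0, 17−4→G=0, 17−6→G=3, 17−9→G=2. Hits: 1.
Heap B: need g' = 3⊕2 = 1. Options: 10−3→G=2, 10−4→G=2, 10−6→G=1, 10−9→G=0. Hits: 1.
Heap C: need g' = 0⊕2 = 2. Options: 25−3→G=3, 25−4→G=3, 25−6→G=2, 25−9→G=1. Hits: 1.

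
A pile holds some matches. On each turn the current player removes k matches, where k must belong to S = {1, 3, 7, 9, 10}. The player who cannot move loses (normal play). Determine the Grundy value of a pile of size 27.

0

n :  0  1  2  3  4  5  6  7  8  9 10 11 12 13 14 15 16 17 18 19 20 21 22 23 24 25 26 27
G :  0  1  0  1  0  1  0  1  0  1  2  3  2  3  2  3  2  3  2  0  1  0  1  0  1  0  1  0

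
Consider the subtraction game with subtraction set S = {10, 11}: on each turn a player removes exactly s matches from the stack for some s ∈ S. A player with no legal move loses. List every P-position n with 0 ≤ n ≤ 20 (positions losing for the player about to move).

0, 1, 2, 3, 4, 5, 6, 7, 8, 9

G(0) = 0
G(1) = mex{} = 0
G(2) = mex{} = 0
G(3) = mex{} = 0
G(4) = mex{} = 0
G(5) = mex{} = 0
G(6) = mex{} = 0
G(7) = mex{} = 0
G(8) = mex{} = 0
G(9) = mex{} = 0
G(10) = mex{0} = 1
G(11) = mex{0,0} = 1
G(12) = mex{0,0} = 1
G(13) = mex{0,0} = 1
G(14) = mex{0,0} = 1
G(15) = mex{0,0} = 1
G(16) = mex{0,0} = 1
G(17) = mex{0,0} = 1
G(18) = mex{0,0} = 1
G(19) = mex{0,0} = 1
G(20) = mex{1,0} = 2
P-positions are exactly the n with G(n) = 0.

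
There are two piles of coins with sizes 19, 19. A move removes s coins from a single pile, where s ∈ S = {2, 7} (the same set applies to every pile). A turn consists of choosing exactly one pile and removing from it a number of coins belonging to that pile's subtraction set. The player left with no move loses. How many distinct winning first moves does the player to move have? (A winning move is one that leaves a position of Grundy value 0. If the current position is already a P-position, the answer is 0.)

All piles use S = {2, 7}:
n :  0  1  2  3  4  5  6  7  8  9 10 11 12 13 14 15 16 17 18 19
G :  0  0  1  1  0  0  1  1  2  0  0  1  1  0  0  1  1  2  0  0
Pile A: G(19) = 0.
Pile B: G(19) = 0.
Combined Grundy value = 0 ⊕ 0 = 0.
A winning move leaves total XOR = 0, i.e. changes one component's Grundy value g to g ⊕ X where X is the current total.
Pile A: target g' = 0⊕0 = 0, but every legal move changes the Grundy value (mex property), so 0 moves.
Pile B: target g' = 0⊕0 = 0, but every legal move changes the Grundy value (mex property), so 0 moves.

0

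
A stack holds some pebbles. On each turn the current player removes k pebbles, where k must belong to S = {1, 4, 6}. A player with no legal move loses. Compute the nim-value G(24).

2

n :  0  1  2  3  4  5  6  7  8  9 10 11 12 13 14 15 16 17 18 19 20 21 22 23 24
G :  0  1  0  1  2  0  1  0  1  2  0  1  0  1  2  0  1  0  1  2  0  1  0  1  2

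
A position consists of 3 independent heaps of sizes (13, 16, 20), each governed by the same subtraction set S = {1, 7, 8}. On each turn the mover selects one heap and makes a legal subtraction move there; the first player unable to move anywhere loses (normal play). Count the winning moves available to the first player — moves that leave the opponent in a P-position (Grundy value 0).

All heaps use S = {1, 7, 8}:
n :  0  1  2  3  4  5  6  7  8  9 10 11 12 13 14 15 16 17 18 19 20
G :  0  1  0  1  0  1  0  1  2  3  2  3  2  3  2  0  1  0  1  0  1
Heap A: G(13) = 3.
Heap B: G(16) = 1.
Heap C: G(20) = 1.
Combined Grundy value = 3 ⊕ 1 ⊕ 1 = 3.
A winning move leaves total XOR = 0, i.e. changes one component's Grundy value g to g ⊕ X where X is the current total.
Heap A: need g' = 3⊕3 = 0. Options: 13−1→G=2, 13−7→G=0, 13−8→G=1. Hits: 1.
Heap B: need g' = 1⊕3 = 2. Options: 16−1→G=0, 16−7→G=3, 16−8→G=2. Hits: 1.
Heap C: need g' = 1⊕3 = 2. Options: 20−1→G=0, 20−7→G=3, 20−8→G=2. Hits: 1.

3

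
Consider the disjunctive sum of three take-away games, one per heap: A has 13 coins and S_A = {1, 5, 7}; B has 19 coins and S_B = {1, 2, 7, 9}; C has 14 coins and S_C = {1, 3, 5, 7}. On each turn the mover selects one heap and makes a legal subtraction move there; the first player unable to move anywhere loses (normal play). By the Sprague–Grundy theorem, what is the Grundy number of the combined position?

Heap A, S = {1, 5, 7}:
n :  0  1  2  3  4  5  6  7  8  9 10 11 12 13
G :  0  1  0  1  0  1  0  1  0  1  0  1  0  1
G_A(13) = 1.
Heap B, S = {1, 2, 7, 9}:
n :  0  1  2  3  4  5  6  7  8  9 10 11 12 13 14 15 16 17 18 19
G :  0  1  2  0  1  2  0  1  2  3  4  0  1  2  0  1  2  0  1  2
G_B(19) = 2.
Heap C, S = {1, 3, 5, 7}:
G(0) = 0
G(1) = mex{0} = 1
G(2) = mex{1} = 0
G(3) = mex{0,0} = 1
G(4) = mex{1,1} = 0
G(5) = mex{0,0,0} = 1
G(6) = mex{1,1,1} = 0
G(7) = mex{0,0,0,0} = 1
G(8) = mex{1,1,1,1} = 0
G(9) = mex{0,0,0,0} = 1
G(10) = mex{1,1,1,1} = 0
G(11) = mex{0,0,0,0} = 1
G(12) = mex{1,1,1,1} = 0
G(13) = mex{0,0,0,0} = 1
G(14) = mex{1,1,1,1} = 0
G_C(14) = 0.
Combined Grundy value = 1 ⊕ 2 ⊕ 0 = 3.

3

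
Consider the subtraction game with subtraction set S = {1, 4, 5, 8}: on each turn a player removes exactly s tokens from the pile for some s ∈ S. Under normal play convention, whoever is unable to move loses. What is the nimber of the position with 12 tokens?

1

G(0) = 0
G(1) = mex{0} = 1
G(2) = mex{1} = 0
G(3) = mex{0} = 1
G(4) = mex{1,0} = 2
G(5) = mex{2,1,0} = 3
G(6) = mex{3,0,1} = 2
G(7) = mex{2,1,0} = 3
G(8) = mex{3,2,1,0} = 4
G(9) = mex{4,3,2,1} = 0
G(10) = mex{0,2,3,0} = 1
G(11) = mex{1,3,2,1} = 0
G(12) = mex{0,4,3,2} = 1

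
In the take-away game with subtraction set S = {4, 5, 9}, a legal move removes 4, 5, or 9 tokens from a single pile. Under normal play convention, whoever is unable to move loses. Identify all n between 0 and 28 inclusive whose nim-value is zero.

n :  0  1  2  3  4  5  6  7  8  9 10 11 12 13 14 15 16 17 18 19 20 21 22 23 24 25 26 27 28
G :  0  0  0  0  1  1  1  1  2  2  2  2  3  0  0  0  0  1  1  1  1  2  2  2  2  3  0  0  0
P-positions are exactly the n with G(n) = 0.

0, 1, 2, 3, 13, 14, 15, 16, 26, 27, 28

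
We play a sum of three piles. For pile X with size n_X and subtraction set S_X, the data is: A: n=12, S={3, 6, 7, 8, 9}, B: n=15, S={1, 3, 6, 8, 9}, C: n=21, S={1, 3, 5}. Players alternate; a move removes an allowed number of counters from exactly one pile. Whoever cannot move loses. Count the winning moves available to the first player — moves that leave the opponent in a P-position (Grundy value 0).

0

Pile A, S = {3, 6, 7, 8, 9}:
G(0) = 0
G(1) = mex{} = 0
G(2) = mex{} = 0
G(3) = mex{0} = 1
G(4) = mex{0} = 1
G(5) = mex{0} = 1
G(6) = mex{1,0} = 2
G(7) = mex{1,0,0} = 2
G(8) = mex{1,0,0,0} = 2
G(9) = mex{2,1,0,0,0} = 3
G(10) = mex{2,1,1,0,0} = 3
G(11) = mex{2,1,1,1,0} = 3
G(12) = mex{3,2,1,1,1} = 0
G_A(12) = 0.
Pile B, S = {1, 3, 6, 8, 9}:
n :  0  1  2  3  4  5  6  7  8  9 10 11 12 13 14 15
G :  0  1  0  1  0  1  2  3  2  3  2  3  4  5  0  1
G_B(15) = 1.
Pile C, S = {1, 3, 5}:
G(0) = 0
G(1) = mex{0} = 1
G(2) = mex{1} = 0
G(3) = mex{0,0} = 1
G(4) = mex{1,1} = 0
G(5) = mex{0,0,0} = 1
G(6) = mex{1,1,1} = 0
G(7) = mex{0,0,0} = 1
G(8) = mex{1,1,1} = 0
G(9) = mex{0,0,0} = 1
G(10) = mex{1,1,1} = 0
G(11) = mex{0,0,0} = 1
G(12) = mex{1,1,1} = 0
G(13) = mex{0,0,0} = 1
G(14) = mex{1,1,1} = 0
G(15) = mex{0,0,0} = 1
G(16) = mex{1,1,1} = 0
G(17) = mex{0,0,0} = 1
G(18) = mex{1,1,1} = 0
G(19) = mex{0,0,0} = 1
G(20) = mex{1,1,1} = 0
G(21) = mex{0,0,0} = 1
G_C(21) = 1.
Combined Grundy value = 0 ⊕ 1 ⊕ 1 = 0.
A winning move leaves total XOR = 0, i.e. changes one component's Grundy value g to g ⊕ X where X is the current total.
Pile A: target g' = 0⊕0 = 0, but every legal move changes the Grundy value (mex property), so 0 moves.
Pile B: target g' = 1⊕0 = 1, but every legal move changes the Grundy value (mex property), so 0 moves.
Pile C: target g' = 1⊕0 = 1, but every legal move changes the Grundy value (mex property), so 0 moves.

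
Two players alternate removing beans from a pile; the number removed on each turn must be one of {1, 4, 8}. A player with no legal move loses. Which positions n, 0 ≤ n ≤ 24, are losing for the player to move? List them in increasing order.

0, 2, 5, 7, 12, 14, 17, 19, 24

n :  0  1  2  3  4  5  6  7  8  9 10 11 12 13 14 15 16 17 18 19 20 21 22 23 24
G :  0  1  0  1  2  0  1  0  1  2  3  2  0  1  0  1  2  0  1  0  1  2  3  2  0
P-positions are exactly the n with G(n) = 0.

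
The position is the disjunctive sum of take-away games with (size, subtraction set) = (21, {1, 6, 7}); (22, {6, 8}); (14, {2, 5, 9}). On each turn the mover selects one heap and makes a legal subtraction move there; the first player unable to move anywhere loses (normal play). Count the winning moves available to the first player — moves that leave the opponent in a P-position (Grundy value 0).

Heap A, S = {1, 6, 7}:
n :  0  1  2  3  4  5  6  7  8  9 10 11 12 13 14 15 16 17 18 19 20 21
G :  0  1  0  1  0  1  2  3  2  3  2  3  0  1  0  1  0  1  2  3  2  3
G_A(21) = 3.
Heap B, S = {6, 8}:
n :  0  1  2  3  4  5  6  7  8  9 10 11 12 13 14 15 16 17 18 19 20 21 22
G :  0  0  0  0  0  0  1  1  1  1  1  1  2  2  0  0  0  0  0  0  1  1  1
G_B(22) = 1.
Heap C, S = {2, 5, 9}:
G(0) = 0
G(1) = mex{} = 0
G(2) = mex{0} = 1
G(3) = mex{0} = 1
G(4) = mex{1} = 0
G(5) = mex{1,0} = 2
G(6) = mex{0,0} = 1
G(7) = mex{2,1} = 0
G(8) = mex{1,1} = 0
G(9) = mex{0,0,0} = 1
G(10) = mex{0,2,0} = 1
G(11) = mex{1,1,1} = 0
G(12) = mex{1,0,1} = 2
G(13) = mex{0,0,0} = 1
G(14) = mex{2,1,2} = 0
G_C(14) = 0.
Combined Grundy value = 3 ⊕ 1 ⊕ 0 = 2.
A winning move leaves total XOR = 0, i.e. changes one component's Grundy value g to g ⊕ X where X is the current total.
Heap A: need g' = 3⊕2 = 1. Options: 21−1→G=2, 21−6→G=1, 21−7→G=0. Hits: 1.
Heap B: need g' = 1⊕2 = 3. Options: 22−6→G=0, 22−8→G=0. Hits: 0.
Heap C: need g' = 0⊕2 = 2. Options: 14−2→G=2, 14−5→G=1, 14−9→G=2. Hits: 2.

3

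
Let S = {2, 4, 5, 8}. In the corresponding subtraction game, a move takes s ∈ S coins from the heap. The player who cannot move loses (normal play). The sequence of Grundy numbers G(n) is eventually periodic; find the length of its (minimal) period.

3

n :  0  1  2  3  4  5  6  7  8  9 10 11 12 13 14 15 16 17 18 19 20 21
G :  0  0  1  1  2  2  3  0  4  1  0  2  1  0  2  1  0  2  1  0  2  1
From n = 9 onward G(n+3) = G(n); since this holds over max(S) = 8 consecutive positions the period is 3 (pre-period 9).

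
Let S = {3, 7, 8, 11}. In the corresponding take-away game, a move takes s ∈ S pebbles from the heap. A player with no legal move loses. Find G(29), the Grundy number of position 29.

3

n :  0  1  2  3  4  5  6  7  8  9 10 11 12 13 14 15 16 17 18 19 20 21 22 23 24 25 26 27 28 29
G :  0  0  0  1  1  1  0  2  2  1  3  3  2  2  4  0  0  2  1  1  0  0  2  1  1  0  2  2  1  3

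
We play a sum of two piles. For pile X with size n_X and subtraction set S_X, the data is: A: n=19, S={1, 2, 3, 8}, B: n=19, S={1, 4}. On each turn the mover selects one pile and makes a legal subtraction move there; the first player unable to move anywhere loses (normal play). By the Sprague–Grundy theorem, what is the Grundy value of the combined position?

3

Pile A, S = {1, 2, 3, 8}:
G(0) = 0
G(1) = mex{0} = 1
G(2) = mex{1,0} = 2
G(3) = mex{2,1,0} = 3
G(4) = mex{3,2,1} = 0
G(5) = mex{0,3,2} = 1
G(6) = mex{1,0,3} = 2
G(7) = mex{2,1,0} = 3
G(8) = mex{3,2,1,0} = 4
G(9) = mex{4,3,2,1} = 0
G(10) = mex{0,4,3,2} = 1
G(11) = mex{1,0,4,3} = 2
G(12) = mex{2,1,0,0} = 3
G(13) = mex{3,2,1,1} = 0
G(14) = mex{0,3,2,2} = 1
G(15) = mex{1,0,3,3} = 2
G(16) = mex{2,1,0,4} = 3
G(17) = mex{3,2,1,0} = 4
G(18) = mex{4,3,2,1} = 0
G(19) = mex{0,4,3,2} = 1
G_A(19) = 1.
Pile B, S = {1, 4}:
n :  0  1  2  3  4  5  6  7  8  9 10 11 12 13 14 15 16 17 18 19
G :  0  1  0  1  2  0  1  0  1  2  0  1  0  1  2  0  1  0  1  2
G_B(19) = 2.
Combined Grundy value = 1 ⊕ 2 = 3.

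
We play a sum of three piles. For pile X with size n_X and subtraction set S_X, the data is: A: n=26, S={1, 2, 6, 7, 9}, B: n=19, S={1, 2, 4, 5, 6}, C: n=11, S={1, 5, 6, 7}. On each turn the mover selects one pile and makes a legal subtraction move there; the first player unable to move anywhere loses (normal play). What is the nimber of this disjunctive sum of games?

2

Pile A, S = {1, 2, 6, 7, 9}:
n :  0  1  2  3  4  5  6  7  8  9 10 11 12 13 14 15 16 17 18 19 20 21 22 23 24 25 26
G :  0  1  2  0  1  2  3  4  0  1  2  0  1  2  3  4  0  1  2  0  1  2  3  4  0  1  2
G_A(26) = 2.
Pile B, S = {1, 2, 4, 5, 6}:
G(0) = 0
G(1) = mex{0} = 1
G(2) = mex{1,0} = 2
G(3) = mex{2,1} = 0
G(4) = mex{0,2,0} = 1
G(5) = mex{1,0,1,0} = 2
G(6) = mex{2,1,2,1,0} = 3
G(7) = mex{3,2,0,2,1} = 4
G(8) = mex{4,3,1,0,2} = 5
G(9) = mex{5,4,2,1,0} = 3
G(10) = mex{3,5,3,2,1} = 0
G(11) = mex{0,3,4,3,2} = 1
G(12) = mex{1,0,5,4,3} = 2
G(13) = mex{2,1,3,5,4} = 0
G(14) = mex{0,2,0,3,5} = 1
G(15) = mex{1,0,1,0,3} = 2
G(16) = mex{2,1,2,1,0} = 3
G(17) = mex{3,2,0,2,1} = 4
G(18) = mex{4,3,1,0,2} = 5
G(19) = mex{5,4,2,1,0} = 3
G_B(19) = 3.
Pile C, S = {1, 5, 6, 7}:
G(0) = 0
G(1) = mex{0} = 1
G(2) = mex{1} = 0
G(3) = mex{0} = 1
G(4) = mex{1} = 0
G(5) = mex{0,0} = 1
G(6) = mex{1,1,0} = 2
G(7) = mex{2,0,1,0} = 3
G(8) = mex{3,1,0,1} = 2
G(9) = mex{2,0,1,0} = 3
G(10) = mex{3,1,0,1} = 2
G(11) = mex{2,2,1,0} = 3
G_C(11) = 3.
Combined Grundy value = 2 ⊕ 3 ⊕ 3 = 2.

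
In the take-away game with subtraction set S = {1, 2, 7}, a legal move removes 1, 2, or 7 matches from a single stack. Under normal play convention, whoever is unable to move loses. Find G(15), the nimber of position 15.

n :  0  1  2  3  4  5  6  7  8  9 10 11 12 13 14 15
G :  0  1  2  0  1  2  0  1  2  0  1  2  0  1  2  0

0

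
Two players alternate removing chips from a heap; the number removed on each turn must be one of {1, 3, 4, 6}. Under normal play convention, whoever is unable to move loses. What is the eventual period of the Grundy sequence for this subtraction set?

G(0) = 0
G(1) = mex{0} = 1
G(2) = mex{1} = 0
G(3) = mex{0,0} = 1
G(4) = mex{1,1,0} = 2
G(5) = mex{2,0,1} = 3
G(6) = mex{3,1,0,0} = 2
G(7) = mex{2,2,1,1} = 0
G(8) = mex{0,3,2,0} = 1
G(9) = mex{1,2,3,1} = 0
G(10) = mex{0,0,2,2} = 1
G(11) = mex{1,1,0,3} = 2
G(12) = mex{2,0,1,2} = 3
G(13) = mex{3,1,0,0} = 2
G(14) = mex{2,2,1,1} = 0
G(15) = mex{0,3,2,0} = 1
G(n+7) = G(n) holds for n = 0,…,5 (a full window of length max(S) = 6), so the sequence is purely periodic with period 7.

7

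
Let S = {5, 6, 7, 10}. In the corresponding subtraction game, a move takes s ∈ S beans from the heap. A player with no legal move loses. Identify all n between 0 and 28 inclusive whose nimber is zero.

n :  0  1  2  3  4  5  6  7  8  9 10 11 12 13 14 15 16 17 18 19 20 21 22 23 24 25 26 27 28
G :  0  0  0  0  0  1  1  1  1  1  2  2  2  2  2  0  0  0  0  0  1  1  1  1  1  2  2  2  2
P-positions are exactly the n with G(n) = 0.

0, 1, 2, 3, 4, 15, 16, 17, 18, 19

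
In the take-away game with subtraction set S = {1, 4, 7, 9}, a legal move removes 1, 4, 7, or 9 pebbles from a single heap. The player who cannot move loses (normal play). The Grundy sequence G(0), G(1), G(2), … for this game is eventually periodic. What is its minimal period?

8

n :  0  1  2  3  4  5  6  7  8  9 10 11 12 13 14 15 16 17 18
G :  0  1  0  1  2  0  1  2  0  1  0  1  2  0  1  2  0  1  0
G(n+8) = G(n) holds for n = 0,…,8 (a full window of length max(S) = 9), so the sequence is purely periodic with period 8.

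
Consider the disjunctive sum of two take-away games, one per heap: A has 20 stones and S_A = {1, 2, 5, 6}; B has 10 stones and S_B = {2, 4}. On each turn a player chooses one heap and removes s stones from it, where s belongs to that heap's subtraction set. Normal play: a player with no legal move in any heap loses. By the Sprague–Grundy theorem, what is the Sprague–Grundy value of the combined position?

1

Heap A, S = {1, 2, 5, 6}:
G(0) = 0
G(1) = mex{0} = 1
G(2) = mex{1,0} = 2
G(3) = mex{2,1} = 0
G(4) = mex{0,2} = 1
G(5) = mex{1,0,0} = 2
G(6) = mex{2,1,1,0} = 3
G(7) = mex{3,2,2,1} = 0
G(8) = mex{0,3,0,2} = 1
G(9) = mex{1,0,1,0} = 2
G(10) = mex{2,1,2,1} = 0
G(11) = mex{0,2,3,2} = 1
G(12) = mex{1,0,0,3} = 2
G(13) = mex{2,1,1,0} = 3
G(14) = mex{3,2,2,1} = 0
G(15) = mex{0,3,0,2} = 1
G(16) = mex{1,0,1,0} = 2
G(17) = mex{2,1,2,1} = 0
G(18) = mex{0,2,3,2} = 1
G(19) = mex{1,0,0,3} = 2
G(20) = mex{2,1,1,0} = 3
G_A(20) = 3.
Heap B, S = {2, 4}:
n :  0  1  2  3  4  5  6  7  8  9 10
G :  0  0  1  1  2  2  0  0  1  1  2
G_B(10) = 2.
Combined Grundy value = 3 ⊕ 2 = 1.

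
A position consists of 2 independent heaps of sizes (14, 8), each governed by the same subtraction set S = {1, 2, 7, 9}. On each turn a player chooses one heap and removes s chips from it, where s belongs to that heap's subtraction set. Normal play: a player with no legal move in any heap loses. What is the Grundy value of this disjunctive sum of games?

All heaps use S = {1, 2, 7, 9}:
G(0) = 0
G(1) = mex{0} = 1
G(2) = mex{1,0} = 2
G(3) = mex{2,1} = 0
G(4) = mex{0,2} = 1
G(5) = mex{1,0} = 2
G(6) = mex{2,1} = 0
G(7) = mex{0,2,0} = 1
G(8) = mex{1,0,1} = 2
G(9) = mex{2,1,2,0} = 3
G(10) = mex{3,2,0,1} = 4
G(11) = mex{4,3,1,2} = 0
G(12) = mex{0,4,2,0} = 1
G(13) = mex{1,0,0,1} = 2
G(14) = mex{2,1,1,2} = 0
Heap A: G(14) = 0.
Heap B: G(8) = 2.
Combined Grundy value = 0 ⊕ 2 = 2.

2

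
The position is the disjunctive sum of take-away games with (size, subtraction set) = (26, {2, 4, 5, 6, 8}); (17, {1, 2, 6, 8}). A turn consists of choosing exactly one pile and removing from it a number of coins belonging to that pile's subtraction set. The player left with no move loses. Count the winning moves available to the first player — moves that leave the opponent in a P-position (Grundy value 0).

2

Pile A, S = {2, 4, 5, 6, 8}:
G(0) = 0
G(1) = mex{} = 0
G(2) = mex{0} = 1
G(3) = mex{0} = 1
G(4) = mex{1,0} = 2
G(5) = mex{1,0,0} = 2
G(6) = mex{2,1,0,0} = 3
G(7) = mex{2,1,1,0} = 3
G(8) = mex{3,2,1,1,0} = 4
G(9) = mex{3,2,2,1,0} = 4
G(10) = mex{4,3,2,2,1} = 0
G(11) = mex{4,3,3,2,1} = 0
G(12) = mex{0,4,3,3,2} = 1
G(13) = mex{0,4,4,3,2} = 1
G(14) = mex{1,0,4,4,3} = 2
G(15) = mex{1,0,0,4,3} = 2
G(16) = mex{2,1,0,0,4} = 3
G(17) = mex{2,1,1,0,4} = 3
G(18) = mex{3,2,1,1,0} = 4
G(19) = mex{3,2,2,1,0} = 4
G(20) = mex{4,3,2,2,1} = 0
G(21) = mex{4,3,3,2,1} = 0
G(22) = mex{0,4,3,3,2} = 1
G(23) = mex{0,4,4,3,2} = 1
G(24) = mex{1,0,4,4,3} = 2
G(25) = mex{1,0,0,4,3} = 2
G(26) = mex{2,1,0,0,4} = 3
G_A(26) = 3.
Pile B, S = {1, 2, 6, 8}:
n :  0  1  2  3  4  5  6  7  8  9 10 11 12 13 14 15 16 17
G :  0  1  2  0  1  2  3  0  1  2  0  1  2  3  0  1  2  0
G_B(17) = 0.
Combined Grundy value = 3 ⊕ 0 = 3.
A winning move leaves total XOR = 0, i.e. changes one component's Grundy value g to g ⊕ X where X is the current total.
Pile A: need g' = 3⊕3 = 0. Options: 26−2→G=2, 26−4→G=1, 26−5→G=0, 26−6→G=0, 26−8→G=4. Hits: 2.
Pile B: need g' = 0⊕3 = 3. Options: 17−1→G=2, 17−2→G=1, 17−6→G=1, 17−8→G=2. Hits: 0.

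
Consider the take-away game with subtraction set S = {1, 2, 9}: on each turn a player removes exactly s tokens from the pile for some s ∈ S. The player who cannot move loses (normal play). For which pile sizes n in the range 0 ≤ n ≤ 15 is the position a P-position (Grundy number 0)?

0, 3, 6, 10, 13

G(0) = 0
G(1) = mex{0} = 1
G(2) = mex{1,0} = 2
G(3) = mex{2,1} = 0
G(4) = mex{0,2} = 1
G(5) = mex{1,0} = 2
G(6) = mex{2,1} = 0
G(7) = mex{0,2} = 1
G(8) = mex{1,0} = 2
G(9) = mex{2,1,0} = 3
G(10) = mex{3,2,1} = 0
G(11) = mex{0,3,2} = 1
G(12) = mex{1,0,0} = 2
G(13) = mex{2,1,1} = 0
G(14) = mex{0,2,2} = 1
G(15) = mex{1,0,0} = 2
P-positions are exactly the n with G(n) = 0.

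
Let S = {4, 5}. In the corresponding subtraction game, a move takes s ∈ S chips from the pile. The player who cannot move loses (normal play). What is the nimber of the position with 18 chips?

0

n :  0  1  2  3  4  5  6  7  8  9 10 11 12 13 14 15 16 17 18
G :  0  0  0  0  1  1  1  1  2  0  0  0  0  1  1  1  1  2  0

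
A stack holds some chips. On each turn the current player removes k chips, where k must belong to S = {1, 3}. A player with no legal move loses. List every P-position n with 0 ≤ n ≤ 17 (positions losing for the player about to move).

0, 2, 4, 6, 8, 10, 12, 14, 16

G(0) = 0
G(1) = mex{0} = 1
G(2) = mex{1} = 0
G(3) = mex{0,0} = 1
G(4) = mex{1,1} = 0
G(5) = mex{0,0} = 1
G(6) = mex{1,1} = 0
G(7) = mex{0,0} = 1
G(8) = mex{1,1} = 0
G(9) = mex{0,0} = 1
G(10) = mex{1,1} = 0
G(11) = mex{0,0} = 1
G(12) = mex{1,1} = 0
G(13) = mex{0,0} = 1
G(14) = mex{1,1} = 0
G(15) = mex{0,0} = 1
G(16) = mex{1,1} = 0
G(17) = mex{0,0} = 1
P-positions are exactly the n with G(n) = 0.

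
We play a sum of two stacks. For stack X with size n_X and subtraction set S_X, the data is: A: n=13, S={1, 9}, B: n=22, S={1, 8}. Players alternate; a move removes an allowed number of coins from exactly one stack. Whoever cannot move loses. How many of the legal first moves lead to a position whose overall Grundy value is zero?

Stack A, S = {1, 9}:
G(0) = 0
G(1) = mex{0} = 1
G(2) = mex{1} = 0
G(3) = mex{0} = 1
G(4) = mex{1} = 0
G(5) = mex{0} = 1
G(6) = mex{1} = 0
G(7) = mex{0} = 1
G(8) = mex{1} = 0
G(9) = mex{0,0} = 1
G(10) = mex{1,1} = 0
G(11) = mex{0,0} = 1
G(12) = mex{1,1} = 0
G(13) = mex{0,0} = 1
G_A(13) = 1.
Stack B, S = {1, 8}:
G(0) = 0
G(1) = mex{0} = 1
G(2) = mex{1} = 0
G(3) = mex{0} = 1
G(4) = mex{1} = 0
G(5) = mex{0} = 1
G(6) = mex{1} = 0
G(7) = mex{0} = 1
G(8) = mex{1,0} = 2
G(9) = mex{2,1} = 0
G(10) = mex{0,0} = 1
G(11) = mex{1,1} = 0
G(12) = mex{0,0} = 1
G(13) = mex{1,1} = 0
G(14) = mex{0,0} = 1
G(15) = mex{1,1} = 0
G(16) = mex{0,2} = 1
G(17) = mex{1,0} = 2
G(18) = mex{2,1} = 0
G(19) = mex{0,0} = 1
G(20) = mex{1,1} = 0
G(21) = mex{0,0} = 1
G(22) = mex{1,1} = 0
G_B(22) = 0.
Combined Grundy value = 1 ⊕ 0 = 1.
A winning move leaves total XOR = 0, i.e. changes one component's Grundy value g to g ⊕ X where X is the current total.
Stack A: need g' = 1⊕1 = 0. Options: 13−1→G=0, 13−9→G=0. Hits: 2.
Stack B: need g' = 0⊕1 = 1. Options: 22−1→G=1, 22−8→G=1. Hits: 2.

4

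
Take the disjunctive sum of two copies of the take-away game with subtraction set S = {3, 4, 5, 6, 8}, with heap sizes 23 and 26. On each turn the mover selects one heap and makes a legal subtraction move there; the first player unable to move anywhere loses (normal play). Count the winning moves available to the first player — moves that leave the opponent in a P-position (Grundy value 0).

3

All heaps use S = {3, 4, 5, 6, 8}:
n :  0  1  2  3  4  5  6  7  8  9 10 11 12 13 14 15 16 17 18 19 20 21 22 23 24 25 26
G :  0  0  0  1  1  1  2  2  2  3  3  0  0  0  1  1  1  2  2  2  3  3  0  0  0  1  1
Heap A: G(23) = 0.
Heap B: G(26) = 1.
Combined Grundy value = 0 ⊕ 1 = 1.
A winning move leaves total XOR = 0, i.e. changes one component's Grundy value g to g ⊕ X where X is the current total.
Heap A: need g' = 0⊕1 = 1. Options: 23−3→G=3, 23−4→G=2, 23−5→G=2, 23−6→G=2, 23−8→G=1. Hits: 1.
Heap B: need g' = 1⊕1 = 0. Options: 26−3→G=0, 26−4→G=0, 26−5→G=3, 26−6→G=3, 26−8→G=2. Hits: 2.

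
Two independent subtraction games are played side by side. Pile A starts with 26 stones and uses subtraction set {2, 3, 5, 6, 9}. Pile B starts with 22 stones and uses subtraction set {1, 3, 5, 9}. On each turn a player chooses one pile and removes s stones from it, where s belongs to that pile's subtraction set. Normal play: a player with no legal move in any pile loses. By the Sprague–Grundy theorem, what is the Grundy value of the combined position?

1

Pile A, S = {2, 3, 5, 6, 9}:
n :  0  1  2  3  4  5  6  7  8  9 10 11 12 13 14 15 16 17 18 19 20 21 22 23 24 25 26
G :  0  0  1  1  2  2  3  3  0  4  1  5  0  4  1  2  0  3  1  2  0  3  1  2  0  3  1
G_A(26) = 1.
Pile B, S = {1, 3, 5, 9}:
n :  0  1  2  3  4  5  6  7  8  9 10 11 12 13 14 15 16 17 18 19 20 21 22
G :  0  1  0  1  0  1  0  1  0  1  0  1  0  1  0  1  0  1  0  1  0  1  0
G_B(22) = 0.
Combined Grundy value = 1 ⊕ 0 = 1.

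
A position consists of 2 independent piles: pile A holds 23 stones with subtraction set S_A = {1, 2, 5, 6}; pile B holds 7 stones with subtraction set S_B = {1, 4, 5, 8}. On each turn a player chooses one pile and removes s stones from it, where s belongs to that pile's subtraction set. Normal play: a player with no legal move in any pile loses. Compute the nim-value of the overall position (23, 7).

1

Pile A, S = {1, 2, 5, 6}:
G(0) = 0
G(1) = mex{0} = 1
G(2) = mex{1,0} = 2
G(3) = mex{2,1} = 0
G(4) = mex{0,2} = 1
G(5) = mex{1,0,0} = 2
G(6) = mex{2,1,1,0} = 3
G(7) = mex{3,2,2,1} = 0
G(8) = mex{0,3,0,2} = 1
G(9) = mex{1,0,1,0} = 2
G(10) = mex{2,1,2,1} = 0
G(11) = mex{0,2,3,2} = 1
G(12) = mex{1,0,0,3} = 2
G(13) = mex{2,1,1,0} = 3
G(14) = mex{3,2,2,1} = 0
G(15) = mex{0,3,0,2} = 1
G(16) = mex{1,0,1,0} = 2
G(17) = mex{2,1,2,1} = 0
G(18) = mex{0,2,3,2} = 1
G(19) = mex{1,0,0,3} = 2
G(20) = mex{2,1,1,0} = 3
G(21) = mex{3,2,2,1} = 0
G(22) = mex{0,3,0,2} = 1
G(23) = mex{1,0,1,0} = 2
G_A(23) = 2.
Pile B, S = {1, 4, 5, 8}:
n : 0 1 2 3 4 5 6 7
G : 0 1 0 1 2 3 2 3
G_B(7) = 3.
Combined Grundy value = 2 ⊕ 3 = 1.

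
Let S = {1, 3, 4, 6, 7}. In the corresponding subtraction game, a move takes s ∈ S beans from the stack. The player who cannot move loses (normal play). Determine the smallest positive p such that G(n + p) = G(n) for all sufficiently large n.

n :  0  1  2  3  4  5  6  7  8  9 10 11 12 13 14 15 16 17 18 19 20 21
G :  0  1  0  1  2  3  2  3  4  5  0  1  0  1  2  3  2  3  4  5  0  1
G(n+10) = G(n) holds for n = 0,…,6 (a full window of length max(S) = 7), so the sequence is purely periodic with period 10.

10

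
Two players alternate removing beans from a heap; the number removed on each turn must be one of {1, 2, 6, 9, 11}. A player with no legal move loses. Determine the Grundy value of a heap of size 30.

0

n :  0  1  2  3  4  5  6  7  8  9 10 11 12 13 14 15 16 17 18 19 20 21 22 23 24 25 26 27 28 29 30
G :  0  1  2  0  1  2  3  0  1  2  0  1  2  3  4  0  1  2  3  4  0  1  2  0  1  2  3  0  1  2  0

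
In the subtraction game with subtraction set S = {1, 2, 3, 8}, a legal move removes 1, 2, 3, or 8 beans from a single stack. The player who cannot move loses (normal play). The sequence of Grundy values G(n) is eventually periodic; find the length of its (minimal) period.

9

G(0) = 0
G(1) = mex{0} = 1
G(2) = mex{1,0} = 2
G(3) = mex{2,1,0} = 3
G(4) = mex{3,2,1} = 0
G(5) = mex{0,3,2} = 1
G(6) = mex{1,0,3} = 2
G(7) = mex{2,1,0} = 3
G(8) = mex{3,2,1,0} = 4
G(9) = mex{4,3,2,1} = 0
G(10) = mex{0,4,3,2} = 1
G(11) = mex{1,0,4,3} = 2
G(12) = mex{2,1,0,0} = 3
G(13) = mex{3,2,1,1} = 0
G(14) = mex{0,3,2,2} = 1
G(15) = mex{1,0,3,3} = 2
G(16) = mex{2,1,0,4} = 3
G(17) = mex{3,2,1,0} = 4
G(18) = mex{4,3,2,1} = 0
G(19) = mex{0,4,3,2} = 1
G(n+9) = G(n) holds for n = 0,…,7 (a full window of length max(S) = 8), so the sequence is purely periodic with period 9.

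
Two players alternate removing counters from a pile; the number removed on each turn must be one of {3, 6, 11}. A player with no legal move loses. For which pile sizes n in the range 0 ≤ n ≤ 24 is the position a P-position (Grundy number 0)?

G(0) = 0
G(1) = mex{} = 0
G(2) = mex{} = 0
G(3) = mex{0} = 1
G(4) = mex{0} = 1
G(5) = mex{0} = 1
G(6) = mex{1,0} = 2
G(7) = mex{1,0} = 2
G(8) = mex{1,0} = 2
G(9) = mex{2,1} = 0
G(10) = mex{2,1} = 0
G(11) = mex{2,1,0} = 3
G(12) = mex{0,2,0} = 1
G(13) = mex{0,2,0} = 1
G(14) = mex{3,2,1} = 0
G(15) = mex{1,0,1} = 2
G(16) = mex{1,0,1} = 2
G(17) = mex{0,3,2} = 1
G(18) = mex{2,1,2} = 0
G(19) = mex{2,1,2} = 0
G(20) = mex{1,0,0} = 2
G(21) = mex{0,2,0} = 1
G(22) = mex{0,2,3} = 1
G(23) = mex{2,1,1} = 0
G(24) = mex{1,0,1} = 2
P-positions are exactly the n with G(n) = 0.

0, 1, 2, 9, 10, 14, 18, 19, 23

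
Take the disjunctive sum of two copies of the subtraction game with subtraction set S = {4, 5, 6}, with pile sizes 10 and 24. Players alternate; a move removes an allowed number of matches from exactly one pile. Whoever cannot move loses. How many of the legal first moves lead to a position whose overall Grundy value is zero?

All piles use S = {4, 5, 6}:
G(0) = 0
G(1) = mex{} = 0
G(2) = mex{} = 0
G(3) = mex{} = 0
G(4) = mex{0} = 1
G(5) = mex{0,0} = 1
G(6) = mex{0,0,0} = 1
G(7) = mex{0,0,0} = 1
G(8) = mex{1,0,0} = 2
G(9) = mex{1,1,0} = 2
G(10) = mex{1,1,1} = 0
G(11) = mex{1,1,1} = 0
G(12) = mex{2,1,1} = 0
G(13) = mex{2,2,1} = 0
G(14) = mex{0,2,2} = 1
G(15) = mex{0,0,2} = 1
G(16) = mex{0,0,0} = 1
G(17) = mex{0,0,0} = 1
G(18) = mex{1,0,0} = 2
G(19) = mex{1,1,0} = 2
G(20) = mex{1,1,1} = 0
G(21) = mex{1,1,1} = 0
G(22) = mex{2,1,1} = 0
G(23) = mex{2,2,1} = 0
G(24) = mex{0,2,2} = 1
Pile A: G(10) = 0.
Pile B: G(24) = 1.
Combined Grundy value = 0 ⊕ 1 = 1.
A winning move leaves total XOR = 0, i.e. changes one component's Grundy value g to g ⊕ X where X is the current total.
Pile A: need g' = 0⊕1 = 1. Options: 10−4→G=1, 10−5→G=1, 10−6→G=1. Hits: 3.
Pile B: need g' = 1⊕1 = 0. Options: 24−4→G=0, 24−5→G=2, 24−6→G=2. Hits: 1.

4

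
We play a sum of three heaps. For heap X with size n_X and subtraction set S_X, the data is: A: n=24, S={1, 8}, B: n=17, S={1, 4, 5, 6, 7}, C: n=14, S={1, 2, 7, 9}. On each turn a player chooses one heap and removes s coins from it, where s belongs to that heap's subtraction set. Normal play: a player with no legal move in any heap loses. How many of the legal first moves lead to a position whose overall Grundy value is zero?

Heap A, S = {1, 8}:
G(0) = 0
G(1) = mex{0} = 1
G(2) = mex{1} = 0
G(3) = mex{0} = 1
G(4) = mex{1} = 0
G(5) = mex{0} = 1
G(6) = mex{1} = 0
G(7) = mex{0} = 1
G(8) = mex{1,0} = 2
G(9) = mex{2,1} = 0
G(10) = mex{0,0} = 1
G(11) = mex{1,1} = 0
G(12) = mex{0,0} = 1
G(13) = mex{1,1} = 0
G(14) = mex{0,0} = 1
G(15) = mex{1,1} = 0
G(16) = mex{0,2} = 1
G(17) = mex{1,0} = 2
G(18) = mex{2,1} = 0
G(19) = mex{0,0} = 1
G(20) = mex{1,1} = 0
G(21) = mex{0,0} = 1
G(22) = mex{1,1} = 0
G(23) = mex{0,0} = 1
G(24) = mex{1,1} = 0
G_A(24) = 0.
Heap B, S = {1, 4, 5, 6, 7}:
G(0) = 0
G(1) = mex{0} = 1
G(2) = mex{1} = 0
G(3) = mex{0} = 1
G(4) = mex{1,0} = 2
G(5) = mex{2,1,0} = 3
G(6) = mex{3,0,1,0} = 2
G(7) = mex{2,1,0,1,0} = 3
G(8) = mex{3,2,1,0,1} = 4
G(9) = mex{4,3,2,1,0} = 5
G(10) = mex{5,2,3,2,1} = 0
G(11) = mex{0,3,2,3,2} = 1
G(12) = mex{1,4,3,2,3} = 0
G(13) = mex{0,5,4,3,2} = 1
G(14) = mex{1,0,5,4,3} = 2
G(15) = mex{2,1,0,5,4} = 3
G(16) = mex{3,0,1,0,5} = 2
G(17) = mex{2,1,0,1,0} = 3
G_B(17) = 3.
Heap C, S = {1, 2, 7, 9}:
G(0) = 0
G(1) = mex{0} = 1
G(2) = mex{1,0} = 2
G(3) = mex{2,1} = 0
G(4) = mex{0,2} = 1
G(5) = mex{1,0} = 2
G(6) = mex{2,1} = 0
G(7) = mex{0,2,0} = 1
G(8) = mex{1,0,1} = 2
G(9) = mex{2,1,2,0} = 3
G(10) = mex{3,2,0,1} = 4
G(11) = mex{4,3,1,2} = 0
G(12) = mex{0,4,2,0} = 1
G(13) = mex{1,0,0,1} = 2
G(14) = mex{2,1,1,2} = 0
G_C(14) = 0.
Combined Grundy value = 0 ⊕ 3 ⊕ 0 = 3.
A winning move leaves total XOR = 0, i.e. changes one component's Grundy value g to g ⊕ X where X is the current total.
Heap A: need g' = 0⊕3 = 3. Options: 24−1→G=1, 24−8→G=1. Hits: 0.
Heap B: need g' = 3⊕3 = 0. Options: 17−1→G=2, 17−4→G=1, 17−5→G=0, 17−6→G=1, 17−7→G=0. Hits: 2.
Heap C: need g' = 0⊕3 = 3. Options: 14−1→G=2, 14−2→G=1, 14−7→G=1, 14−9→G=2. Hits: 0.

2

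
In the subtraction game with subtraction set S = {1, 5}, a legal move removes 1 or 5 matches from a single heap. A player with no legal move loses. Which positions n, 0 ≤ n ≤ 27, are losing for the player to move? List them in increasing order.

n :  0  1  2  3  4  5  6  7  8  9 10 11 12 13 14 15 16 17 18 19 20 21 22 23 24 25 26 27
G :  0  1  0  1  0  1  0  1  0  1  0  1  0  1  0  1  0  1  0  1  0  1  0  1  0  1  0  1
P-positions are exactly the n with G(n) = 0.

0, 2, 4, 6, 8, 10, 12, 14, 16, 18, 20, 22, 24, 26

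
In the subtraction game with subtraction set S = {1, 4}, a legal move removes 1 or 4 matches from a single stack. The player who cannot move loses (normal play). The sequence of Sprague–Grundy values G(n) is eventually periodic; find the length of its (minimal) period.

G(0) = 0
G(1) = mex{0} = 1
G(2) = mex{1} = 0
G(3) = mex{0} = 1
G(4) = mex{1,0} = 2
G(5) = mex{2,1} = 0
G(6) = mex{0,0} = 1
G(7) = mex{1,1} = 0
G(8) = mex{0,2} = 1
G(9) = mex{1,0} = 2
G(10) = mex{2,1} = 0
G(11) = mex{0,0} = 1
G(12) = mex{1,1} = 0
G(13) = mex{0,2} = 1
G(14) = mex{1,0} = 2
G(n+5) = G(n) holds for n = 0,…,3 (a full window of length max(S) = 4), so the sequence is purely periodic with period 5.

5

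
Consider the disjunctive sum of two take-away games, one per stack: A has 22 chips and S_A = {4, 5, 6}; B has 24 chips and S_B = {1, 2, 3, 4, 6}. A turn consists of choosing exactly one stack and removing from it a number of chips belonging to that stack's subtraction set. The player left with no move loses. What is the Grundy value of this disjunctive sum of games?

Stack A, S = {4, 5, 6}:
n :  0  1  2  3  4  5  6  7  8  9 10 11 12 13 14 15 16 17 18 19 20 21 22
G :  0  0  0  0  1  1  1  1  2  2  0  0  0  0  1  1  1  1  2  2  0  0  0
G_A(22) = 0.
Stack B, S = {1, 2, 3, 4, 6}:
G(0) = 0
G(1) = mex{0} = 1
G(2) = mex{1,0} = 2
G(3) = mex{2,1,0} = 3
G(4) = mex{3,2,1,0} = 4
G(5) = mex{4,3,2,1} = 0
G(6) = mex{0,4,3,2,0} = 1
G(7) = mex{1,0,4,3,1} = 2
G(8) = mex{2,1,0,4,2} = 3
G(9) = mex{3,2,1,0,3} = 4
G(10) = mex{4,3,2,1,4} = 0
G(11) = mex{0,4,3,2,0} = 1
G(12) = mex{1,0,4,3,1} = 2
G(13) = mex{2,1,0,4,2} = 3
G(14) = mex{3,2,1,0,3} = 4
G(15) = mex{4,3,2,1,4} = 0
G(16) = mex{0,4,3,2,0} = 1
G(17) = mex{1,0,4,3,1} = 2
G(18) = mex{2,1,0,4,2} = 3
G(19) = mex{3,2,1,0,3} = 4
G(20) = mex{4,3,2,1,4} = 0
G(21) = mex{0,4,3,2,0} = 1
G(22) = mex{1,0,4,3,1} = 2
G(23) = mex{2,1,0,4,2} = 3
G(24) = mex{3,2,1,0,3} = 4
G_B(24) = 4.
Combined Grundy value = 0 ⊕ 4 = 4.

4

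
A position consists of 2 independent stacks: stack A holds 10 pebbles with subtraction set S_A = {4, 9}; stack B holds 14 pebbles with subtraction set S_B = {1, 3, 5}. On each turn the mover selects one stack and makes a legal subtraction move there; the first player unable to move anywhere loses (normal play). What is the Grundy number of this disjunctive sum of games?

2

Stack A, S = {4, 9}:
n :  0  1  2  3  4  5  6  7  8  9 10
G :  0  0  0  0  1  1  1  1  0  2  2
G_A(10) = 2.
Stack B, S = {1, 3, 5}:
G(0) = 0
G(1) = mex{0} = 1
G(2) = mex{1} = 0
G(3) = mex{0,0} = 1
G(4) = mex{1,1} = 0
G(5) = mex{0,0,0} = 1
G(6) = mex{1,1,1} = 0
G(7) = mex{0,0,0} = 1
G(8) = mex{1,1,1} = 0
G(9) = mex{0,0,0} = 1
G(10) = mex{1,1,1} = 0
G(11) = mex{0,0,0} = 1
G(12) = mex{1,1,1} = 0
G(13) = mex{0,0,0} = 1
G(14) = mex{1,1,1} = 0
G_B(14) = 0.
Combined Grundy value = 2 ⊕ 0 = 2.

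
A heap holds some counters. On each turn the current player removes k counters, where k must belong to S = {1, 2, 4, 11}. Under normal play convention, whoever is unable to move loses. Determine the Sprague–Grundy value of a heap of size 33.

n :  0  1  2  3  4  5  6  7  8  9 10 11 12 13 14 15 16 17 18 19 20 21 22 23 24 25 26 27 28 29 30 31 32 33
G :  0  1  2  0  1  2  0  1  2  0  1  2  0  1  2  0  1  2  0  1  2  0  1  2  0  1  2  0  1  2  0  1  2  0

0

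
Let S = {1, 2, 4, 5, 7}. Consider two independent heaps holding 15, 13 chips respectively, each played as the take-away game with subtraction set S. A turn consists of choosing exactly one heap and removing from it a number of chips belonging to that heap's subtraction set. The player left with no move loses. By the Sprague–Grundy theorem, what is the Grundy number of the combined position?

1

All heaps use S = {1, 2, 4, 5, 7}:
n :  0  1  2  3  4  5  6  7  8  9 10 11 12 13 14 15
G :  0  1  2  0  1  2  0  1  2  0  1  2  0  1  2  0
Heap A: G(15) = 0.
Heap B: G(13) = 1.
Combined Grundy value = 0 ⊕ 1 = 1.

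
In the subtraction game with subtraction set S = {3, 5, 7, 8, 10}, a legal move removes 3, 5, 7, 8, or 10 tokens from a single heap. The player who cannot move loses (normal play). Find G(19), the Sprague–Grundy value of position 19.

2

n :  0  1  2  3  4  5  6  7  8  9 10 11 12 13 14 15 16 17 18 19
G :  0  0  0  1  1  1  2  2  2  3  3  3  4  0  0  0  1  1  1  2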